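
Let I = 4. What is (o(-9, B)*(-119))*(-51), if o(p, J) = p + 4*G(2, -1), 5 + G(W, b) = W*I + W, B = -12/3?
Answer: 66759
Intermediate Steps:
B = -4 (B = -12*1/3 = -4)
G(W, b) = -5 + 5*W (G(W, b) = -5 + (W*4 + W) = -5 + (4*W + W) = -5 + 5*W)
o(p, J) = 20 + p (o(p, J) = p + 4*(-5 + 5*2) = p + 4*(-5 + 10) = p + 4*5 = p + 20 = 20 + p)
(o(-9, B)*(-119))*(-51) = ((20 - 9)*(-119))*(-51) = (11*(-119))*(-51) = -1309*(-51) = 66759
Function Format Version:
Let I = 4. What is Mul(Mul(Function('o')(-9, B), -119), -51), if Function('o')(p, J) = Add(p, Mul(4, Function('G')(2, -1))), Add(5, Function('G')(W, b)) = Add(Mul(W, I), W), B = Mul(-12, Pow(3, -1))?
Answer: 66759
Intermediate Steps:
B = -4 (B = Mul(-12, Rational(1, 3)) = -4)
Function('G')(W, b) = Add(-5, Mul(5, W)) (Function('G')(W, b) = Add(-5, Add(Mul(W, 4), W)) = Add(-5, Add(Mul(4, W), W)) = Add(-5, Mul(5, W)))
Function('o')(p, J) = Add(20, p) (Function('o')(p, J) = Add(p, Mul(4, Add(-5, Mul(5, 2)))) = Add(p, Mul(4, Add(-5, 10))) = Add(p, Mul(4, 5)) = Add(p, 20) = Add(20, p))
Mul(Mul(Function('o')(-9, B), -119), -51) = Mul(Mul(Add(20, -9), -119), -51) = Mul(Mul(11, -119), -51) = Mul(-1309, -51) = 66759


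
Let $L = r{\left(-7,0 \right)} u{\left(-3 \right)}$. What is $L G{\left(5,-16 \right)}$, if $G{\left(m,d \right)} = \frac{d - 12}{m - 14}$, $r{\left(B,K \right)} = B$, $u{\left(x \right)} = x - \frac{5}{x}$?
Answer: $\frac{784}{27} \approx 29.037$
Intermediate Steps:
$G{\left(m,d \right)} = \frac{-12 + d}{-14 + m}$
$L = \frac{28}{3}$ ($L = - 7 \left(-3 - \frac{5}{-3}\right) = - 7 \left(-3 - - \frac{5}{3}\right) = - 7 \left(-3 + \frac{5}{3}\right) = \left(-7\right) \left(- \frac{4}{3}\right) = \frac{28}{3} \approx 9.3333$)
$L G{\left(5,-16 \right)} = \frac{28 \frac{-12 - 16}{-14 + 5}}{3} = \frac{28 \frac{1}{-9} \left(-28\right)}{3} = \frac{28 \left(\left(- \frac{1}{9}\right) \left(-28\right)\right)}{3} = \frac{28}{3} \cdot \frac{28}{9} = \frac{784}{27}$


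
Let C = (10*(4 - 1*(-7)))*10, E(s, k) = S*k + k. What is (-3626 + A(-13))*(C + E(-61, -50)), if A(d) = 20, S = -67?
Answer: -15866400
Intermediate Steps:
E(s, k) = -66*k (E(s, k) = -67*k + k = -66*k)
C = 1100 (C = (10*(4 + 7))*10 = (10*11)*10 = 110*10 = 1100)
(-3626 + A(-13))*(C + E(-61, -50)) = (-3626 + 20)*(1100 - 66*(-50)) = -3606*(1100 + 3300) = -3606*4400 = -15866400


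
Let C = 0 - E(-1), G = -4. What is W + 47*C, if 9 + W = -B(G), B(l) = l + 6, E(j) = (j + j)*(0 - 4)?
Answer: -387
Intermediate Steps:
E(j) = -8*j (E(j) = (2*j)*(-4) = -8*j)
B(l) = 6 + l
C = -8 (C = 0 - (-8)*(-1) = 0 - 1*8 = 0 - 8 = -8)
W = -11 (W = -9 - (6 - 4) = -9 - 1*2 = -9 - 2 = -11)
W + 47*C = -11 + 47*(-8) = -11 - 376 = -387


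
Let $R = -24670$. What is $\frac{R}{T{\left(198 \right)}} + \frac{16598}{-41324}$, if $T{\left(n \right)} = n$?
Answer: $- \frac{255687371}{2045538} \approx -125.0$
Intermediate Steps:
$\frac{R}{T{\left(198 \right)}} + \frac{16598}{-41324} = - \frac{24670}{198} + \frac{16598}{-41324} = \left(-24670\right) \frac{1}{198} + 16598 \left(- \frac{1}{41324}\right) = - \frac{12335}{99} - \frac{8299}{20662} = - \frac{255687371}{2045538}$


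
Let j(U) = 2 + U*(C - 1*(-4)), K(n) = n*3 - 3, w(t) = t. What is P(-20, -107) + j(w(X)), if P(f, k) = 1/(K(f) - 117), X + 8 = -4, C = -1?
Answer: -6121/180 ≈ -34.006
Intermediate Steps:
X = -12 (X = -8 - 4 = -12)
K(n) = -3 + 3*n (K(n) = 3*n - 3 = -3 + 3*n)
j(U) = 2 + 3*U (j(U) = 2 + U*(-1 - 1*(-4)) = 2 + U*(-1 + 4) = 2 + U*3 = 2 + 3*U)
P(f, k) = 1/(-120 + 3*f) (P(f, k) = 1/((-3 + 3*f) - 117) = 1/(-120 + 3*f))
P(-20, -107) + j(w(X)) = 1/(3*(-40 - 20)) + (2 + 3*(-12)) = (⅓)/(-60) + (2 - 36) = (⅓)*(-1/60) - 34 = -1/180 - 34 = -6121/180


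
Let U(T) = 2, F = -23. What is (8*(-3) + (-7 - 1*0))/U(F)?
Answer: -31/2 ≈ -15.500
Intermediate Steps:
(8*(-3) + (-7 - 1*0))/U(F) = (8*(-3) + (-7 - 1*0))/2 = (-24 + (-7 + 0))*(½) = (-24 - 7)*(½) = -31*½ = -31/2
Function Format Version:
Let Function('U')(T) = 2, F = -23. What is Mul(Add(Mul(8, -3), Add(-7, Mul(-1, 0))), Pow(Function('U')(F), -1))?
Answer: Rational(-31, 2) ≈ -15.500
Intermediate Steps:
Mul(Add(Mul(8, -3), Add(-7, Mul(-1, 0))), Pow(Function('U')(F), -1)) = Mul(Add(Mul(8, -3), Add(-7, Mul(-1, 0))), Pow(2, -1)) = Mul(Add(-24, Add(-7, 0)), Rational(1, 2)) = Mul(Add(-24, -7), Rational(1, 2)) = Mul(-31, Rational(1, 2)) = Rational(-31, 2)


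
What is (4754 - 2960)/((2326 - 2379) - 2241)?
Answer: -897/1147 ≈ -0.78204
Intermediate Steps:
(4754 - 2960)/((2326 - 2379) - 2241) = 1794/(-53 - 2241) = 1794/(-2294) = 1794*(-1/2294) = -897/1147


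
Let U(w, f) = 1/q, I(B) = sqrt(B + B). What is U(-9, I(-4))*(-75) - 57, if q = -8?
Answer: -381/8 ≈ -47.625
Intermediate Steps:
I(B) = sqrt(2)*sqrt(B) (I(B) = sqrt(2*B) = sqrt(2)*sqrt(B))
U(w, f) = -1/8 (U(w, f) = 1/(-8) = -1/8)
U(-9, I(-4))*(-75) - 57 = -1/8*(-75) - 57 = 75/8 - 57 = -381/8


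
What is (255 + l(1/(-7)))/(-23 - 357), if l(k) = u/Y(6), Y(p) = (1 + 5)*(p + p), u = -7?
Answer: -18353/27360 ≈ -0.67080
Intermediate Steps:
Y(p) = 12*p (Y(p) = 6*(2*p) = 12*p)
l(k) = -7/72 (l(k) = -7/(12*6) = -7/72)
(255 + l(1/(-7)))/(-23 - 357) = (255 - 7/72)/(-23 - 357) = (18353/72)/(-380) = (18353/72)*(-1/380) = -18353/27360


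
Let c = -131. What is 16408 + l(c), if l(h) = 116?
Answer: 16524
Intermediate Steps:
16408 + l(c) = 16408 + 116 = 16524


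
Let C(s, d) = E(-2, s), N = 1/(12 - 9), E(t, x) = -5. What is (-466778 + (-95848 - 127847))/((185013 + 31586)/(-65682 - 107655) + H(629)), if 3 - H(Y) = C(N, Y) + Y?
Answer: 119684518401/107858876 ≈ 1109.6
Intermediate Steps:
N = ⅓ (N = 1/3 = ⅓ ≈ 0.33333)
C(s, d) = -5
H(Y) = 8 - Y (H(Y) = 3 - (-5 + Y) = 3 + (5 - Y) = 8 - Y)
(-466778 + (-95848 - 127847))/((185013 + 31586)/(-65682 - 107655) + H(629)) = (-466778 + (-95848 - 127847))/((185013 + 31586)/(-65682 - 107655) + (8 - 1*629)) = (-466778 - 223695)/(216599/(-173337) + (8 - 629)) = -690473/(216599*(-1/173337) - 621) = -690473/(-216599/173337 - 621) = -690473/(-107858876/173337) = -690473*(-173337/107858876) = 119684518401/107858876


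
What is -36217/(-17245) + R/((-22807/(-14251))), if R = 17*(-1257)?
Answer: -5250787278536/393306715 ≈ -13350.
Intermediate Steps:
R = -21369
-36217/(-17245) + R/((-22807/(-14251))) = -36217/(-17245) - 21369/((-22807/(-14251))) = -36217*(-1/17245) - 21369/((-22807*(-1/14251))) = 36217/17245 - 21369/22807/14251 = 36217/17245 - 21369*14251/22807 = 36217/17245 - 304529619/22807 = -5250787278536/393306715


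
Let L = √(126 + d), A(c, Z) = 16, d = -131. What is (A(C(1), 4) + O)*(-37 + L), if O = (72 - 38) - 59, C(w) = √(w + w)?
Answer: 333 - 9*I*√5 ≈ 333.0 - 20.125*I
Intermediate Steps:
C(w) = √2*√w (C(w) = √(2*w) = √2*√w)
O = -25 (O = 34 - 59 = -25)
L = I*√5 (L = √(126 - 131) = √(-5) = I*√5 ≈ 2.2361*I)
(A(C(1), 4) + O)*(-37 + L) = (16 - 25)*(-37 + I*√5) = -9*(-37 + I*√5) = 333 - 9*I*√5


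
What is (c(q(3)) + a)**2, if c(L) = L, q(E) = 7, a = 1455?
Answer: 2137444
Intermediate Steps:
(c(q(3)) + a)**2 = (7 + 1455)**2 = 1462**2 = 2137444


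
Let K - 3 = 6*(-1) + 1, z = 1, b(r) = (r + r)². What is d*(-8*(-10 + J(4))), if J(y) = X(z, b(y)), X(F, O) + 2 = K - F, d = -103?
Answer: -12360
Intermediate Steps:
b(r) = 4*r² (b(r) = (2*r)² = 4*r²)
K = -2 (K = 3 + (6*(-1) + 1) = 3 + (-6 + 1) = 3 - 5 = -2)
X(F, O) = -4 - F (X(F, O) = -2 + (-2 - F) = -4 - F)
J(y) = -5 (J(y) = -4 - 1*1 = -4 - 1 = -5)
d*(-8*(-10 + J(4))) = -(-824)*(-10 - 5) = -(-824)*(-15) = -103*120 = -12360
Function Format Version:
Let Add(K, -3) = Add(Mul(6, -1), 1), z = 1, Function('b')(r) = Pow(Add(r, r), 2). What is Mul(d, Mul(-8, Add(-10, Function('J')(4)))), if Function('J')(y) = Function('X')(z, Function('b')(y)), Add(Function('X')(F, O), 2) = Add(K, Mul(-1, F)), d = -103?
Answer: -12360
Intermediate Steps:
Function('b')(r) = Mul(4, Pow(r, 2)) (Function('b')(r) = Pow(Mul(2, r), 2) = Mul(4, Pow(r, 2)))
K = -2 (K = Add(3, Add(Mul(6, -1), 1)) = Add(3, Add(-6, 1)) = Add(3, -5) = -2)
Function('X')(F, O) = Add(-4, Mul(-1, F)) (Function('X')(F, O) = Add(-2, Add(-2, Mul(-1, F))) = Add(-4, Mul(-1, F)))
Function('J')(y) = -5 (Function('J')(y) = Add(-4, Mul(-1, 1)) = Add(-4, -1) = -5)
Mul(d, Mul(-8, Add(-10, Function('J')(4)))) = Mul(-103, Mul(-8, Add(-10, -5))) = Mul(-103, Mul(-8, -15)) = Mul(-103, 120) = -12360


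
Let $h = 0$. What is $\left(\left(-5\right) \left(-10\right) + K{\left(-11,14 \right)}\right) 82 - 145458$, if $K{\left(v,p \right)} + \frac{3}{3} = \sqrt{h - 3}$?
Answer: $-141440 + 82 i \sqrt{3} \approx -1.4144 \cdot 10^{5} + 142.03 i$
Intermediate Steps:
$K{\left(v,p \right)} = -1 + i \sqrt{3}$ ($K{\left(v,p \right)} = -1 + \sqrt{0 - 3} = -1 + \sqrt{-3} = -1 + i \sqrt{3}$)
$\left(\left(-5\right) \left(-10\right) + K{\left(-11,14 \right)}\right) 82 - 145458 = \left(\left(-5\right) \left(-10\right) - \left(1 - i \sqrt{3}\right)\right) 82 - 145458 = \left(50 - \left(1 - i \sqrt{3}\right)\right) 82 - 145458 = \left(49 + i \sqrt{3}\right) 82 - 145458 = \left(4018 + 82 i \sqrt{3}\right) - 145458 = -141440 + 82 i \sqrt{3}$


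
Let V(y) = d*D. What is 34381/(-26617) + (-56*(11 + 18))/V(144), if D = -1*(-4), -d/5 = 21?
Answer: 1028071/399255 ≈ 2.5750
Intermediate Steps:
d = -105 (d = -5*21 = -105)
D = 4
V(y) = -420 (V(y) = -105*4 = -420)
34381/(-26617) + (-56*(11 + 18))/V(144) = 34381/(-26617) - 56*(11 + 18)/(-420) = 34381*(-1/26617) - 56*29*(-1/420) = -34381/26617 - 1624*(-1/420) = -34381/26617 + 58/15 = 1028071/399255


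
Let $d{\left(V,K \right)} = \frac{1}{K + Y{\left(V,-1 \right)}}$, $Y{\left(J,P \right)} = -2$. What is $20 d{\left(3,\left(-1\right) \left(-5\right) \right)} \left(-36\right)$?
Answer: $-240$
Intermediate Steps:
$d{\left(V,K \right)} = \frac{1}{-2 + K}$ ($d{\left(V,K \right)} = \frac{1}{K - 2} = \frac{1}{-2 + K}$)
$20 d{\left(3,\left(-1\right) \left(-5\right) \right)} \left(-36\right) = \frac{20}{-2 - -5} \left(-36\right) = \frac{20}{-2 + 5} \left(-36\right) = \frac{20}{3} \left(-36\right) = -240$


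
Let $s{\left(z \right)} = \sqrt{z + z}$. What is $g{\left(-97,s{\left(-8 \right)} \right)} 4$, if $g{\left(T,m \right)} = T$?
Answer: $-388$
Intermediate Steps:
$s{\left(z \right)} = \sqrt{2} \sqrt{z}$ ($s{\left(z \right)} = \sqrt{2 z} = \sqrt{2} \sqrt{z}$)
$g{\left(-97,s{\left(-8 \right)} \right)} 4 = \left(-97\right) 4 = -388$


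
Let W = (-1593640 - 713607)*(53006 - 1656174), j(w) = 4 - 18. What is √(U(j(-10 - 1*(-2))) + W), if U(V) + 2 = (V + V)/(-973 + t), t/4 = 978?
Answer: 3*√3550011731322141098/2939 ≈ 1.9233e+6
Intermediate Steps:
t = 3912 (t = 4*978 = 3912)
j(w) = -14
W = 3698904558496 (W = -2307247*(-1603168) = 3698904558496)
U(V) = -2 + 2*V/2939 (U(V) = -2 + (V + V)/(-973 + 3912) = -2 + (2*V)/2939 = -2 + (2*V)*(1/2939) = -2 + 2*V/2939)
√(U(j(-10 - 1*(-2))) + W) = √((-2 + (2/2939)*(-14)) + 3698904558496) = √((-2 - 28/2939) + 3698904558496) = √(-5906/2939 + 3698904558496) = √(10871080497413838/2939) = 3*√3550011731322141098/2939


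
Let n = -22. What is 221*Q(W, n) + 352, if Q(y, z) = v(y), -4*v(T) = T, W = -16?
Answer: 1236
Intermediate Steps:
v(T) = -T/4
Q(y, z) = -y/4
221*Q(W, n) + 352 = 221*(-¼*(-16)) + 352 = 221*4 + 352 = 884 + 352 = 1236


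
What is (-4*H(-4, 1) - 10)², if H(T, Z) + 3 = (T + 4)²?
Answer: 4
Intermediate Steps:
H(T, Z) = -3 + (4 + T)² (H(T, Z) = -3 + (T + 4)² = -3 + (4 + T)²)
(-4*H(-4, 1) - 10)² = (-4*(-3 + (4 - 4)²) - 10)² = (-4*(-3 + 0²) - 10)² = (-4*(-3 + 0) - 10)² = (-4*(-3) - 10)² = (12 - 10)² = 2² = 4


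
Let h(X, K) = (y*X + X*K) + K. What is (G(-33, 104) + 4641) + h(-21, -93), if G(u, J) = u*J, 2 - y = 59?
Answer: 4266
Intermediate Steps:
y = -57 (y = 2 - 1*59 = 2 - 59 = -57)
h(X, K) = K - 57*X + K*X (h(X, K) = (-57*X + X*K) + K = (-57*X + K*X) + K = K - 57*X + K*X)
G(u, J) = J*u
(G(-33, 104) + 4641) + h(-21, -93) = (104*(-33) + 4641) + (-93 - 57*(-21) - 93*(-21)) = (-3432 + 4641) + (-93 + 1197 + 1953) = 1209 + 3057 = 4266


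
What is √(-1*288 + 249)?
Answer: I*√39 ≈ 6.245*I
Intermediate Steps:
√(-1*288 + 249) = √(-288 + 249) = √(-39) = I*√39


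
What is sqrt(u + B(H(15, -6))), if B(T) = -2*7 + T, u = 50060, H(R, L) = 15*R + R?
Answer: 17*sqrt(174) ≈ 224.25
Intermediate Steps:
H(R, L) = 16*R
B(T) = -14 + T
sqrt(u + B(H(15, -6))) = sqrt(50060 + (-14 + 16*15)) = sqrt(50060 + (-14 + 240)) = sqrt(50060 + 226) = sqrt(50286) = 17*sqrt(174)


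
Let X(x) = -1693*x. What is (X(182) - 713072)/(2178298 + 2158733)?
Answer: -1021198/4337031 ≈ -0.23546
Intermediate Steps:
(X(182) - 713072)/(2178298 + 2158733) = (-1693*182 - 713072)/(2178298 + 2158733) = (-308126 - 713072)/4337031 = -1021198*1/4337031 = -1021198/4337031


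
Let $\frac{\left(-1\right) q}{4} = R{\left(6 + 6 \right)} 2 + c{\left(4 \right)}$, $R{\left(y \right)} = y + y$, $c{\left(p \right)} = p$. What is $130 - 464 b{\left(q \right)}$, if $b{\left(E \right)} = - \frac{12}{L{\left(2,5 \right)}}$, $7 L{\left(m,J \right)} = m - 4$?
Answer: $-19358$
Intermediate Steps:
$R{\left(y \right)} = 2 y$
$L{\left(m,J \right)} = - \frac{4}{7} + \frac{m}{7}$ ($L{\left(m,J \right)} = \frac{m - 4}{7} = \frac{-4 + m}{7} = - \frac{4}{7} + \frac{m}{7}$)
$q = -208$ ($q = - 4 \left(2 \left(6 + 6\right) 2 + 4\right) = - 4 \left(2 \cdot 12 \cdot 2 + 4\right) = - 4 \left(24 \cdot 2 + 4\right) = - 4 \left(48 + 4\right) = \left(-4\right) 52 = -208$)
$b{\left(E \right)} = 42$ ($b{\left(E \right)} = - \frac{12}{- \frac{4}{7} + \frac{1}{7} \cdot 2} = - \frac{12}{- \frac{4}{7} + \frac{2}{7}} = - \frac{12}{- \frac{2}{7}} = \left(-12\right) \left(- \frac{7}{2}\right) = 42$)
$130 - 464 b{\left(q \right)} = 130 - 19488 = -19358$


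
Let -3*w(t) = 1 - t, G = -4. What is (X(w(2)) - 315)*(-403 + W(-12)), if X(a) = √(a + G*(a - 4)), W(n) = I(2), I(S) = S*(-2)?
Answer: 128205 - 407*√15 ≈ 1.2663e+5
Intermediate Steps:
w(t) = -⅓ + t/3 (w(t) = -(1 - t)/3 = -⅓ + t/3)
I(S) = -2*S
W(n) = -4 (W(n) = -2*2 = -4)
X(a) = √(16 - 3*a) (X(a) = √(a - 4*(a - 4)) = √(a - 4*(-4 + a)) = √(a + (16 - 4*a)) = √(16 - 3*a))
(X(w(2)) - 315)*(-403 + W(-12)) = (√(16 - 3*(-⅓ + (⅓)*2)) - 315)*(-403 - 4) = (√(16 - 3*(-⅓ + ⅔)) - 315)*(-407) = (√(16 - 3*⅓) - 315)*(-407) = (√(16 - 1) - 315)*(-407) = (√15 - 315)*(-407) = (-315 + √15)*(-407) = 128205 - 407*√15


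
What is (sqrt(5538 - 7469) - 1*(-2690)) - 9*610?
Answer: -2800 + I*sqrt(1931) ≈ -2800.0 + 43.943*I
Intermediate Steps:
(sqrt(5538 - 7469) - 1*(-2690)) - 9*610 = (sqrt(-1931) + 2690) - 5490 = (I*sqrt(1931) + 2690) - 5490 = (2690 + I*sqrt(1931)) - 5490 = -2800 + I*sqrt(1931)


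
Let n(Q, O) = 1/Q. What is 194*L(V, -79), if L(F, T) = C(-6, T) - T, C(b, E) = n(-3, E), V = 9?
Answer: 45784/3 ≈ 15261.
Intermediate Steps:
C(b, E) = -⅓ (C(b, E) = 1/(-3) = -⅓)
L(F, T) = -⅓ - T
194*L(V, -79) = 194*(-⅓ - 1*(-79)) = 194*(-⅓ + 79) = 194*(236/3) = 45784/3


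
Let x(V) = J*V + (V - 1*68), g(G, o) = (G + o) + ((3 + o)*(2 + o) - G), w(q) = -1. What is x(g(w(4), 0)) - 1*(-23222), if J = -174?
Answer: 22116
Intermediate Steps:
g(G, o) = o + (2 + o)*(3 + o) (g(G, o) = (G + o) + ((2 + o)*(3 + o) - G) = (G + o) + (-G + (2 + o)*(3 + o)) = o + (2 + o)*(3 + o))
x(V) = -68 - 173*V (x(V) = -174*V + (V - 1*68) = -174*V + (V - 68) = -174*V + (-68 + V) = -68 - 173*V)
x(g(w(4), 0)) - 1*(-23222) = (-68 - 173*(6 + 0² + 6*0)) - 1*(-23222) = (-68 - 173*(6 + 0 + 0)) + 23222 = (-68 - 173*6) + 23222 = (-68 - 1038) + 23222 = -1106 + 23222 = 22116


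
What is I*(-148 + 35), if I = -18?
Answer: 2034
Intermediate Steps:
I*(-148 + 35) = -18*(-148 + 35) = -18*(-113) = 2034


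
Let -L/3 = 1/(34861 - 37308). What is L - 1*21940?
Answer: -53687177/2447 ≈ -21940.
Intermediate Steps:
L = 3/2447 (L = -3/(34861 - 37308) = -3/(-2447) = -3*(-1/2447) = 3/2447 ≈ 0.0012260)
L - 1*21940 = 3/2447 - 1*21940 = 3/2447 - 21940 = -53687177/2447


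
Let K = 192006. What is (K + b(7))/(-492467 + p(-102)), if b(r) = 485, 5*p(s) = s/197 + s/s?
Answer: -37920727/97015980 ≈ -0.39087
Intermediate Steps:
p(s) = ⅕ + s/985 (p(s) = (s/197 + s/s)/5 = (s*(1/197) + 1)/5 = (s/197 + 1)/5 = (1 + s/197)/5 = ⅕ + s/985)
(K + b(7))/(-492467 + p(-102)) = (192006 + 485)/(-492467 + (⅕ + (1/985)*(-102))) = 192491/(-492467 + (⅕ - 102/985)) = 192491/(-492467 + 19/197) = 192491/(-97015980/197) = 192491*(-197/97015980) = -37920727/97015980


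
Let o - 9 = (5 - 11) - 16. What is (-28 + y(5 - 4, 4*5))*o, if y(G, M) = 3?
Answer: 325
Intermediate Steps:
o = -13 (o = 9 + ((5 - 11) - 16) = 9 + (-6 - 16) = 9 - 22 = -13)
(-28 + y(5 - 4, 4*5))*o = (-28 + 3)*(-13) = -25*(-13) = 325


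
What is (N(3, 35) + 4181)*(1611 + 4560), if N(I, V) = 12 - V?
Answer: 25659018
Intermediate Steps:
(N(3, 35) + 4181)*(1611 + 4560) = ((12 - 1*35) + 4181)*(1611 + 4560) = ((12 - 35) + 4181)*6171 = (-23 + 4181)*6171 = 4158*6171 = 25659018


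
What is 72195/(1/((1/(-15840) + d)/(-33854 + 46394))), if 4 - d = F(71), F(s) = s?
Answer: -5107945453/13242240 ≈ -385.73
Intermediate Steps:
d = -67 (d = 4 - 1*71 = 4 - 71 = -67)
72195/(1/((1/(-15840) + d)/(-33854 + 46394))) = 72195/(1/((1/(-15840) - 67)/(-33854 + 46394))) = 72195/(1/((-1/15840 - 67)/12540)) = 72195/(1/(-1061281/15840*1/12540)) = 72195/(1/(-1061281/198633600)) = 72195/(-198633600/1061281) = 72195*(-1061281/198633600) = -5107945453/13242240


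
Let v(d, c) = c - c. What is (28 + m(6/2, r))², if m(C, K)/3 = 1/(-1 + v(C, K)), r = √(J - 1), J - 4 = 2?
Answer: 625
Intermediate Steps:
v(d, c) = 0
J = 6 (J = 4 + 2 = 6)
r = √5 (r = √(6 - 1) = √5 ≈ 2.2361)
m(C, K) = -3 (m(C, K) = 3/(-1 + 0) = 3/(-1) = 3*(-1) = -3)
(28 + m(6/2, r))² = (28 - 3)² = 25² = 625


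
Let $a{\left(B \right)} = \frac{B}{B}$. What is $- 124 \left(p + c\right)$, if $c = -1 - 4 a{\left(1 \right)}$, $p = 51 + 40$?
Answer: $-10664$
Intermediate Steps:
$a{\left(B \right)} = 1$
$p = 91$
$c = -5$ ($c = -1 - 4 = -5$)
$- 124 \left(p + c\right) = - 124 \left(91 - 5\right) = \left(-124\right) 86 = -10664$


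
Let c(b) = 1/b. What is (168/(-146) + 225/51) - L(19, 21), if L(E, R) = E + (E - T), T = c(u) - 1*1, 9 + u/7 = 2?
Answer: -2174489/60809 ≈ -35.759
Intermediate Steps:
u = -49 (u = -63 + 7*2 = -63 + 14 = -49)
T = -50/49 (T = 1/(-49) - 1*1 = -1/49 - 1 = -50/49 ≈ -1.0204)
L(E, R) = 50/49 + 2*E (L(E, R) = E + (E - 1*(-50/49)) = E + (E + 50/49) = E + (50/49 + E) = 50/49 + 2*E)
(168/(-146) + 225/51) - L(19, 21) = (168/(-146) + 225/51) - (50/49 + 2*19) = (168*(-1/146) + 225*(1/51)) - (50/49 + 38) = (-84/73 + 75/17) - 1*1912/49 = 4047/1241 - 1912/49 = -2174489/60809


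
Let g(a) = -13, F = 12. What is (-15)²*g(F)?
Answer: -2925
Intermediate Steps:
(-15)²*g(F) = (-15)²*(-13) = 225*(-13) = -2925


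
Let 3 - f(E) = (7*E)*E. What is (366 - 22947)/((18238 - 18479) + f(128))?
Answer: 22581/114926 ≈ 0.19648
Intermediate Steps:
f(E) = 3 - 7*E² (f(E) = 3 - 7*E*E = 3 - 7*E²)
(366 - 22947)/((18238 - 18479) + f(128)) = (366 - 22947)/((18238 - 18479) + (3 - 7*128²)) = -22581/(-241 + (3 - 7*16384)) = -22581/(-241 + (3 - 114688)) = -22581/(-241 - 114685) = -22581/(-114926) = -22581*(-1/114926) = 22581/114926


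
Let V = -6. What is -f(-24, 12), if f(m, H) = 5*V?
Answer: 30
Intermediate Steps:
f(m, H) = -30 (f(m, H) = 5*(-6) = -30)
-f(-24, 12) = -1*(-30) = 30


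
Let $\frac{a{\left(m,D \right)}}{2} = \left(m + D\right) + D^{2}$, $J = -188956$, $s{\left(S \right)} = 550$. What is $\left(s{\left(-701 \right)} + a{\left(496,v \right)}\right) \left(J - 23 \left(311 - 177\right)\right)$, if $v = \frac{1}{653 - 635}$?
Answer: $- \frac{23987754637}{81} \approx -2.9614 \cdot 10^{8}$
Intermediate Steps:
$v = \frac{1}{18} \approx 0.055556$
$a{\left(m,D \right)} = 2 D + 2 m + 2 D^{2}$ ($a{\left(m,D \right)} = 2 \left(\left(m + D\right) + D^{2}\right) = 2 \left(\left(D + m\right) + D^{2}\right) = 2 \left(D + m + D^{2}\right) = 2 D + 2 m + 2 D^{2}$)
$\left(s{\left(-701 \right)} + a{\left(496,v \right)}\right) \left(J - 23 \left(311 - 177\right)\right) = \left(550 + \left(2 \cdot \frac{1}{18} + 2 \cdot 496 + \frac{2}{324}\right)\right) \left(-188956 - 23 \left(311 - 177\right)\right) = \left(550 + \left(\frac{1}{9} + 992 + 2 \cdot \frac{1}{324}\right)\right) \left(-188956 - 3082\right) = \left(550 + \left(\frac{1}{9} + 992 + \frac{1}{162}\right)\right) \left(-188956 - 3082\right) = \left(550 + \frac{160723}{162}\right) \left(-192038\right) = \frac{249823}{162} \left(-192038\right) = - \frac{23987754637}{81}$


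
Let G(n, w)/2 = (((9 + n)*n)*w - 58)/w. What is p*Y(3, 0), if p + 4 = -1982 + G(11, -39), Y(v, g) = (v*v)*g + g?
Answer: 0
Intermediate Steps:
Y(v, g) = g + g*v² (Y(v, g) = v²*g + g = g*v² + g = g + g*v²)
G(n, w) = 2*(-58 + n*w*(9 + n))/w (G(n, w) = 2*((((9 + n)*n)*w - 58)/w) = 2*(((n*(9 + n))*w - 58)/w) = 2*((n*w*(9 + n) - 58)/w) = 2*((-58 + n*w*(9 + n))/w) = 2*(-58 + n*w*(9 + n))/w)
p = -60178/39 (p = -4 + (-1982 + 2*(-58 + 11*(-39)*(9 + 11))/(-39)) = -4 + (-1982 + 2*(-1/39)*(-58 + 11*(-39)*20)) = -4 + (-1982 + 2*(-1/39)*(-58 - 8580)) = -4 + (-1982 + 2*(-1/39)*(-8638)) = -4 + (-1982 + 17276/39) = -4 - 60022/39 = -60178/39 ≈ -1543.0)
p*Y(3, 0) = -0*(1 + 3²) = -0*(1 + 9) = -0*10 = -60178/39*0 = 0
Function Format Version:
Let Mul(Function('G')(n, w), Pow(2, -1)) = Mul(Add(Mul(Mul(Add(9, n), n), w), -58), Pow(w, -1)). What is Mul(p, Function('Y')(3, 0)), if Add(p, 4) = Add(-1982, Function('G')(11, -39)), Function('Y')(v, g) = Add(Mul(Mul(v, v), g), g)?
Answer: 0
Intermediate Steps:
Function('Y')(v, g) = Add(g, Mul(g, Pow(v, 2))) (Function('Y')(v, g) = Add(Mul(Pow(v, 2), g), g) = Add(Mul(g, Pow(v, 2)), g) = Add(g, Mul(g, Pow(v, 2))))
Function('G')(n, w) = Mul(2, Pow(w, -1), Add(-58, Mul(n, w, Add(9, n)))) (Function('G')(n, w) = Mul(2, Mul(Add(Mul(Mul(Add(9, n), n), w), -58), Pow(w, -1))) = Mul(2, Mul(Add(Mul(Mul(n, Add(9, n)), w), -58), Pow(w, -1))) = Mul(2, Mul(Add(Mul(n, w, Add(9, n)), -58), Pow(w, -1))) = Mul(2, Mul(Add(-58, Mul(n, w, Add(9, n))), Pow(w, -1))) = Mul(2, Mul(Pow(w, -1), Add(-58, Mul(n, w, Add(9, n))))) = Mul(2, Pow(w, -1), Add(-58, Mul(n, w, Add(9, n)))))
p = Rational(-60178, 39) (p = Add(-4, Add(-1982, Mul(2, Pow(-39, -1), Add(-58, Mul(11, -39, Add(9, 11)))))) = Add(-4, Add(-1982, Mul(2, Rational(-1, 39), Add(-58, Mul(11, -39, 20))))) = Add(-4, Add(-1982, Mul(2, Rational(-1, 39), Add(-58, -8580)))) = Add(-4, Add(-1982, Mul(2, Rational(-1, 39), -8638))) = Add(-4, Add(-1982, Rational(17276, 39))) = Add(-4, Rational(-60022, 39)) = Rational(-60178, 39) ≈ -1543.0)
Mul(p, Function('Y')(3, 0)) = Mul(Rational(-60178, 39), Mul(0, Add(1, Pow(3, 2)))) = Mul(Rational(-60178, 39), Mul(0, Add(1, 9))) = Mul(Rational(-60178, 39), Mul(0, 10)) = Mul(Rational(-60178, 39), 0) = 0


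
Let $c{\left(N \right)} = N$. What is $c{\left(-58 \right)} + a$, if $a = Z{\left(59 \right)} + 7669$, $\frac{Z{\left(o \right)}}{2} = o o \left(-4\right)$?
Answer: $-20237$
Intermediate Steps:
$Z{\left(o \right)} = - 8 o^{2}$ ($Z{\left(o \right)} = 2 o o \left(-4\right) = 2 o^{2} \left(-4\right) = 2 \left(- 4 o^{2}\right) = - 8 o^{2}$)
$a = -20179$ ($a = - 8 \cdot 59^{2} + 7669 = \left(-8\right) 3481 + 7669 = -27848 + 7669 = -20179$)
$c{\left(-58 \right)} + a = -58 - 20179 = -20237$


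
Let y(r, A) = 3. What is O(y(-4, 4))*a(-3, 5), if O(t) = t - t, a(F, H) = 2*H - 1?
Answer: 0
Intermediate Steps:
a(F, H) = -1 + 2*H
O(t) = 0
O(y(-4, 4))*a(-3, 5) = 0*(-1 + 2*5) = 0*(-1 + 10) = 0*9 = 0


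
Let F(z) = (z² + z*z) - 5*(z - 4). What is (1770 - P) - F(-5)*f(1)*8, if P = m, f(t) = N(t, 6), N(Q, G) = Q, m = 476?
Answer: 534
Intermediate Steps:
f(t) = t
F(z) = 20 - 5*z + 2*z² (F(z) = (z² + z²) - 5*(-4 + z) = 2*z² + (20 - 5*z) = 20 - 5*z + 2*z²)
P = 476
(1770 - P) - F(-5)*f(1)*8 = (1770 - 1*476) - (20 - 5*(-5) + 2*(-5)²)*1*8 = (1770 - 476) - (20 + 25 + 2*25)*1*8 = 1294 - (20 + 25 + 50)*1*8 = 1294 - 95*1*8 = 1294 - 95*8 = 1294 - 1*760 = 1294 - 760 = 534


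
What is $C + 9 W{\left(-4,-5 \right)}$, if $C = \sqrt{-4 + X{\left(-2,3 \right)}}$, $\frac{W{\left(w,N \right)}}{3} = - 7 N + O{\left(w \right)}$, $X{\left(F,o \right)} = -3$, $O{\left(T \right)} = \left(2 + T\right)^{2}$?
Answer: $1053 + i \sqrt{7} \approx 1053.0 + 2.6458 i$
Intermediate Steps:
$W{\left(w,N \right)} = - 21 N + 3 \left(2 + w\right)^{2}$ ($W{\left(w,N \right)} = 3 \left(- 7 N + \left(2 + w\right)^{2}\right) = 3 \left(\left(2 + w\right)^{2} - 7 N\right) = - 21 N + 3 \left(2 + w\right)^{2}$)
$C = i \sqrt{7}$ ($C = \sqrt{-4 - 3} = \sqrt{-7} = i \sqrt{7} \approx 2.6458 i$)
$C + 9 W{\left(-4,-5 \right)} = i \sqrt{7} + 9 \left(\left(-21\right) \left(-5\right) + 3 \left(2 - 4\right)^{2}\right) = i \sqrt{7} + 9 \left(105 + 3 \left(-2\right)^{2}\right) = i \sqrt{7} + 9 \left(105 + 3 \cdot 4\right) = i \sqrt{7} + 9 \left(105 + 12\right) = i \sqrt{7} + 9 \cdot 117 = i \sqrt{7} + 1053 = 1053 + i \sqrt{7}$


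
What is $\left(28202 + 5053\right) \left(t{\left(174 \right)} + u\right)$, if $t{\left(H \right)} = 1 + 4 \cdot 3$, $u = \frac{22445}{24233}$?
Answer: $\frac{11222697870}{24233} \approx 4.6312 \cdot 10^{5}$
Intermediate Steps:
$u = \frac{22445}{24233}$ ($u = 22445 \cdot \frac{1}{24233} = \frac{22445}{24233} \approx 0.92622$)
$t{\left(H \right)} = 13$ ($t{\left(H \right)} = 1 + 12 = 13$)
$\left(28202 + 5053\right) \left(t{\left(174 \right)} + u\right) = \left(28202 + 5053\right) \left(13 + \frac{22445}{24233}\right) = 33255 \cdot \frac{337474}{24233} = \frac{11222697870}{24233}$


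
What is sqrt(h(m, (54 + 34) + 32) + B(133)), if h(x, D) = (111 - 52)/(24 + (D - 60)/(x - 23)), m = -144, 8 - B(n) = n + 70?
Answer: I*sqrt(750126909)/1974 ≈ 13.875*I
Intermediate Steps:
B(n) = -62 - n (B(n) = 8 - (n + 70) = 8 - (70 + n) = 8 + (-70 - n) = -62 - n)
h(x, D) = 59/(24 + (-60 + D)/(-23 + x))
sqrt(h(m, (54 + 34) + 32) + B(133)) = sqrt(59*(-23 - 144)/(-612 + ((54 + 34) + 32) + 24*(-144)) + (-62 - 1*133)) = sqrt(59*(-167)/(-612 + (88 + 32) - 3456) + (-62 - 133)) = sqrt(59*(-167)/(-612 + 120 - 3456) - 195) = sqrt(59*(-167)/(-3948) - 195) = sqrt(59*(-1/3948)*(-167) - 195) = sqrt(9853/3948 - 195) = sqrt(-760007/3948) = I*sqrt(750126909)/1974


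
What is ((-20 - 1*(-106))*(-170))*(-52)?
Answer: 760240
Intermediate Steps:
((-20 - 1*(-106))*(-170))*(-52) = ((-20 + 106)*(-170))*(-52) = (86*(-170))*(-52) = -14620*(-52) = 760240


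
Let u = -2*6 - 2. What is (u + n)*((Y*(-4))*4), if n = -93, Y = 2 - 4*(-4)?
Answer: 30816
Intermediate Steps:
Y = 18 (Y = 2 + 16 = 18)
u = -14 (u = -12 - 2 = -14)
(u + n)*((Y*(-4))*4) = (-14 - 93)*((18*(-4))*4) = -(-7704)*4 = -107*(-288) = 30816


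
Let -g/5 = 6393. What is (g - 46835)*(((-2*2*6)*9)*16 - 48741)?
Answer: 4113123600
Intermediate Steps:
g = -31965 (g = -5*6393 = -31965)
(g - 46835)*(((-2*2*6)*9)*16 - 48741) = (-31965 - 46835)*(((-2*2*6)*9)*16 - 48741) = -78800*((-4*6*9)*16 - 48741) = -78800*(-24*9*16 - 48741) = -78800*(-216*16 - 48741) = -78800*(-3456 - 48741) = -78800*(-52197) = 4113123600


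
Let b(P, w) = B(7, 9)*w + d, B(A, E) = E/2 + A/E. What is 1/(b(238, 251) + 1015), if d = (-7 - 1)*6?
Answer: 18/41251 ≈ 0.00043635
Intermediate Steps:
B(A, E) = E/2 + A/E (B(A, E) = E*(1/2) + A/E = E/2 + A/E)
d = -48 (d = -8*6 = -48)
b(P, w) = -48 + 95*w/18 (b(P, w) = ((1/2)*9 + 7/9)*w - 48 = (9/2 + 7*(1/9))*w - 48 = (9/2 + 7/9)*w - 48 = 95*w/18 - 48 = -48 + 95*w/18)
1/(b(238, 251) + 1015) = 1/((-48 + (95/18)*251) + 1015) = 1/((-48 + 23845/18) + 1015) = 1/(22981/18 + 1015) = 1/(41251/18) = 18/41251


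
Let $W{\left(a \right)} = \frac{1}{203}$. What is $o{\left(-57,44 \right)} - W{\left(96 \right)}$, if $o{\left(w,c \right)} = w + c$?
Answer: $- \frac{2640}{203} \approx -13.005$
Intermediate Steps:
$o{\left(w,c \right)} = c + w$
$W{\left(a \right)} = \frac{1}{203}$
$o{\left(-57,44 \right)} - W{\left(96 \right)} = \left(44 - 57\right) - \frac{1}{203} = -13 - \frac{1}{203} = - \frac{2640}{203}$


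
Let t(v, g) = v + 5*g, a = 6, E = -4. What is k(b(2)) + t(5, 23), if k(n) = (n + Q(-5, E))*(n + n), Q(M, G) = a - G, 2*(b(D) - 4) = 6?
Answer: 358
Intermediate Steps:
b(D) = 7 (b(D) = 4 + (1/2)*6 = 4 + 3 = 7)
Q(M, G) = 6 - G
k(n) = 2*n*(10 + n) (k(n) = (n + (6 - 1*(-4)))*(n + n) = (n + (6 + 4))*(2*n) = (n + 10)*(2*n) = (10 + n)*(2*n) = 2*n*(10 + n))
k(b(2)) + t(5, 23) = 2*7*(10 + 7) + (5 + 5*23) = 2*7*17 + (5 + 115) = 238 + 120 = 358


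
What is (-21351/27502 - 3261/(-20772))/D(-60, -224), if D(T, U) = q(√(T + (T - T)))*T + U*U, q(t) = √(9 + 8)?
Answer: -46232342800/3745354096518891 - 294849125*√17/19975221848100752 ≈ -1.2405e-5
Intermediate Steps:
q(t) = √17
D(T, U) = U² + T*√17 (D(T, U) = √17*T + U*U = T*√17 + U² = U² + T*√17)
(-21351/27502 - 3261/(-20772))/D(-60, -224) = (-21351/27502 - 3261/(-20772))/((-224)² - 60*√17) = (-21351*1/27502 - 3261*(-1/20772))/(50176 - 60*√17) = (-21351/27502 + 1087/6924)/(50176 - 60*√17) = -58969825/(95211924*(50176 - 60*√17))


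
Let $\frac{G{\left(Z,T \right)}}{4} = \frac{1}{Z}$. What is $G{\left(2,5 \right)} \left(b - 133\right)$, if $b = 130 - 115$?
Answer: $-236$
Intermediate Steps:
$b = 15$ ($b = 130 - 115 = 15$)
$G{\left(Z,T \right)} = \frac{4}{Z}$
$G{\left(2,5 \right)} \left(b - 133\right) = \frac{4}{2} \left(15 - 133\right) = 4 \cdot \frac{1}{2} \left(-118\right) = 2 \left(-118\right) = -236$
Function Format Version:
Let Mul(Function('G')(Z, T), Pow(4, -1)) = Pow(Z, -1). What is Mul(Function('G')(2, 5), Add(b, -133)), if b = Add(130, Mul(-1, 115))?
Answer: -236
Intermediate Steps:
b = 15 (b = Add(130, -115) = 15)
Function('G')(Z, T) = Mul(4, Pow(Z, -1))
Mul(Function('G')(2, 5), Add(b, -133)) = Mul(Mul(4, Pow(2, -1)), Add(15, -133)) = Mul(Mul(4, Rational(1, 2)), -118) = Mul(2, -118) = -236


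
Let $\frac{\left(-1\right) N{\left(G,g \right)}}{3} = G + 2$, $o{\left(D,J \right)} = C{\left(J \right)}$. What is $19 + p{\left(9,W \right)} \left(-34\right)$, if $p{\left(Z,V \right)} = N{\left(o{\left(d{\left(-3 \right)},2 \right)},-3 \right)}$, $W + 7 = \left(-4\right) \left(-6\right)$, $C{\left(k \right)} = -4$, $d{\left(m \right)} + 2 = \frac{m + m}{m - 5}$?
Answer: $-185$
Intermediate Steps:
$d{\left(m \right)} = -2 + \frac{2 m}{-5 + m}$ ($d{\left(m \right)} = -2 + \frac{m + m}{m - 5} = -2 + \frac{2 m}{-5 + m}$)
$o{\left(D,J \right)} = -4$
$N{\left(G,g \right)} = -6 - 3 G$ ($N{\left(G,g \right)} = - 3 \left(G + 2\right) = - 3 \left(2 + G\right) = -6 - 3 G$)
$W = 17$ ($W = -7 - -24 = -7 + 24 = 17$)
$p{\left(Z,V \right)} = 6$ ($p{\left(Z,V \right)} = -6 - -12 = -6 + 12 = 6$)
$19 + p{\left(9,W \right)} \left(-34\right) = 19 + 6 \left(-34\right) = 19 - 204 = -185$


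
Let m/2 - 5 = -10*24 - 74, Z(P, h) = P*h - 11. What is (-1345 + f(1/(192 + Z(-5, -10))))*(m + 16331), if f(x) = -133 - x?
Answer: -5364716747/231 ≈ -2.3224e+7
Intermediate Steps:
Z(P, h) = -11 + P*h
m = -618 (m = 10 + 2*(-10*24 - 74) = 10 + 2*(-240 - 74) = 10 + 2*(-314) = 10 - 628 = -618)
(-1345 + f(1/(192 + Z(-5, -10))))*(m + 16331) = (-1345 + (-133 - 1/(192 + (-11 - 5*(-10)))))*(-618 + 16331) = (-1345 + (-133 - 1/(192 + (-11 + 50))))*15713 = (-1345 + (-133 - 1/(192 + 39)))*15713 = (-1345 + (-133 - 1/231))*15713 = (-1345 - 30724/231)*15713 = -341419/231*15713 = -5364716747/231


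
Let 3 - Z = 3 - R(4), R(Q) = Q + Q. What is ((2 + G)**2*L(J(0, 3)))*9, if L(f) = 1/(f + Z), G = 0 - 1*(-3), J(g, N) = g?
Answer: 225/8 ≈ 28.125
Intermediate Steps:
R(Q) = 2*Q
G = 3 (G = 0 + 3 = 3)
Z = 8 (Z = 3 - (3 - 2*4) = 3 - (3 - 1*8) = 3 - (3 - 8) = 3 - 1*(-5) = 3 + 5 = 8)
L(f) = 1/(8 + f) (L(f) = 1/(f + 8) = 1/(8 + f))
((2 + G)**2*L(J(0, 3)))*9 = ((2 + 3)**2/(8 + 0))*9 = (5**2/8)*9 = (25*(1/8))*9 = (25/8)*9 = 225/8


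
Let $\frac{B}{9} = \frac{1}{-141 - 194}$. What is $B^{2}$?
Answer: $\frac{81}{112225} \approx 0.00072176$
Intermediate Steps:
$B = - \frac{9}{335}$ ($B = \frac{9}{-141 - 194} = \frac{9}{-335} = 9 \left(- \frac{1}{335}\right) = - \frac{9}{335} \approx -0.026866$)
$B^{2} = \left(- \frac{9}{335}\right)^{2} = \frac{81}{112225}$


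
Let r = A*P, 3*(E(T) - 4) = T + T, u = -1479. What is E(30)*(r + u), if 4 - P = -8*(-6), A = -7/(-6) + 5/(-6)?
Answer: -35848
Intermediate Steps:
A = ⅓ (A = -7*(-⅙) + 5*(-⅙) = 7/6 - ⅚ = ⅓ ≈ 0.33333)
P = -44 (P = 4 - (-8)*(-6) = 4 - 1*48 = 4 - 48 = -44)
E(T) = 4 + 2*T/3 (E(T) = 4 + (T + T)/3 = 4 + (2*T)/3 = 4 + 2*T/3)
r = -44/3 (r = (⅓)*(-44) = -44/3 ≈ -14.667)
E(30)*(r + u) = (4 + (⅔)*30)*(-44/3 - 1479) = (4 + 20)*(-4481/3) = 24*(-4481/3) = -35848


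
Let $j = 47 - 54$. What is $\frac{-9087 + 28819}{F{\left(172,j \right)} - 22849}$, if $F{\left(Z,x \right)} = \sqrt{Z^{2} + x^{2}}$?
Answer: $- \frac{112714117}{130511792} - \frac{4933 \sqrt{29633}}{130511792} \approx -0.87014$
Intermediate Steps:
$j = -7$ ($j = 47 - 54 = -7$)
$\frac{-9087 + 28819}{F{\left(172,j \right)} - 22849} = \frac{-9087 + 28819}{\sqrt{172^{2} + \left(-7\right)^{2}} - 22849} = \frac{19732}{\sqrt{29584 + 49} - 22849} = \frac{19732}{\sqrt{29633} - 22849} = \frac{19732}{-22849 + \sqrt{29633}}$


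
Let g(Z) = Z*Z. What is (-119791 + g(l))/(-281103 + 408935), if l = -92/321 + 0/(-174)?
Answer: -12343375967/13171937112 ≈ -0.93710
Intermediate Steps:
l = -92/321 (l = -92*1/321 + 0*(-1/174) = -92/321 + 0 = -92/321 ≈ -0.28660)
g(Z) = Z²
(-119791 + g(l))/(-281103 + 408935) = (-119791 + (-92/321)²)/(-281103 + 408935) = (-119791 + 8464/103041)/127832 = -12343375967/103041*1/127832 = -12343375967/13171937112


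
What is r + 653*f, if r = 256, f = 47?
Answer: 30947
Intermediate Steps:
r + 653*f = 256 + 653*47 = 256 + 30691 = 30947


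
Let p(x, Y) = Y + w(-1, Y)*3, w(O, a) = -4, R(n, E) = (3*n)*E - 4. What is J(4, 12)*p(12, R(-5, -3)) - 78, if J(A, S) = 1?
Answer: -49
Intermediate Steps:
R(n, E) = -4 + 3*E*n (R(n, E) = 3*E*n - 4 = -4 + 3*E*n)
p(x, Y) = -12 + Y (p(x, Y) = Y - 4*3 = Y - 12 = -12 + Y)
J(4, 12)*p(12, R(-5, -3)) - 78 = 1*(-12 + (-4 + 3*(-3)*(-5))) - 78 = 1*(-12 + (-4 + 45)) - 78 = 1*(-12 + 41) - 78 = 1*29 - 78 = 29 - 78 = -49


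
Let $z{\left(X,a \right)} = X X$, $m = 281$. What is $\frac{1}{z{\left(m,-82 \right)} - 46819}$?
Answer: $\frac{1}{32142} \approx 3.1112 \cdot 10^{-5}$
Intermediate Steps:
$z{\left(X,a \right)} = X^{2}$
$\frac{1}{z{\left(m,-82 \right)} - 46819} = \frac{1}{281^{2} - 46819} = \frac{1}{78961 - 46819} = \frac{1}{32142}$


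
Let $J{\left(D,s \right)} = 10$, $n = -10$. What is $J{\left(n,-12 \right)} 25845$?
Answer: $258450$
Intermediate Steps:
$J{\left(n,-12 \right)} 25845 = 10 \cdot 25845 = 258450$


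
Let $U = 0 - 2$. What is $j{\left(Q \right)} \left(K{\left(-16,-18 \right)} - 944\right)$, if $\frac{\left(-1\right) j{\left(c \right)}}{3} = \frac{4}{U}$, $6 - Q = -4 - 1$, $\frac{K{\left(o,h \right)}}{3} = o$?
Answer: $-5952$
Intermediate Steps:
$K{\left(o,h \right)} = 3 o$
$Q = 11$ ($Q = 6 - \left(-4 - 1\right) = 6 - -5 = 6 + 5 = 11$)
$U = -2$ ($U = 0 - 2 = -2$)
$j{\left(c \right)} = 6$ ($j{\left(c \right)} = - 3 \frac{4}{-2} = - 3 \cdot 4 \left(- \frac{1}{2}\right) = \left(-3\right) \left(-2\right) = 6$)
$j{\left(Q \right)} \left(K{\left(-16,-18 \right)} - 944\right) = 6 \left(3 \left(-16\right) - 944\right) = 6 \left(-48 - 944\right) = 6 \left(-992\right) = -5952$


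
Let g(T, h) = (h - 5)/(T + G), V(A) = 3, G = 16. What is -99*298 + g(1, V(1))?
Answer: -501536/17 ≈ -29502.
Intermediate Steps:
g(T, h) = (-5 + h)/(16 + T) (g(T, h) = (h - 5)/(T + 16) = (-5 + h)/(16 + T))
-99*298 + g(1, V(1)) = -99*298 + (-5 + 3)/(16 + 1) = -29502 - 2/17 = -501536/17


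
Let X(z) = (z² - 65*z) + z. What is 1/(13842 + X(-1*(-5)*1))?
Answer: 1/13547 ≈ 7.3817e-5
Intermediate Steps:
X(z) = z² - 64*z
1/(13842 + X(-1*(-5)*1)) = 1/(13842 + (-1*(-5)*1)*(-64 - 1*(-5)*1)) = 1/(13842 + (5*1)*(-64 + 5*1)) = 1/(13842 + 5*(-64 + 5)) = 1/(13842 + 5*(-59)) = 1/(13842 - 295) = 1/13547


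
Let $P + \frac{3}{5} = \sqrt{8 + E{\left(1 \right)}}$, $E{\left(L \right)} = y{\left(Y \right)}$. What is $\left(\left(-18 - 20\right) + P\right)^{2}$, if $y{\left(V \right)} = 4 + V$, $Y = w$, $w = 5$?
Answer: $\frac{37674}{25} - \frac{386 \sqrt{17}}{5} \approx 1188.7$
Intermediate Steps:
$Y = 5$
$E{\left(L \right)} = 9$ ($E{\left(L \right)} = 4 + 5 = 9$)
$P = - \frac{3}{5} + \sqrt{17}$ ($P = - \frac{3}{5} + \sqrt{8 + 9} = - \frac{3}{5} + \sqrt{17} \approx 3.5231$)
$\left(\left(-18 - 20\right) + P\right)^{2} = \left(\left(-18 - 20\right) - \left(\frac{3}{5} - \sqrt{17}\right)\right)^{2} = \left(-38 - \left(\frac{3}{5} - \sqrt{17}\right)\right)^{2} = \left(- \frac{193}{5} + \sqrt{17}\right)^{2}$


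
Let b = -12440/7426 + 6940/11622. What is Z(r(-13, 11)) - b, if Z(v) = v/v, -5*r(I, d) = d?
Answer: 44836553/21576243 ≈ 2.0781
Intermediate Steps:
r(I, d) = -d/5
b = -23260310/21576243 (b = -12440*1/7426 + 6940*(1/11622) = -6220/3713 + 3470/5811 = -23260310/21576243 ≈ -1.0781)
Z(v) = 1
Z(r(-13, 11)) - b = 1 - 1*(-23260310/21576243) = 1 + 23260310/21576243 = 44836553/21576243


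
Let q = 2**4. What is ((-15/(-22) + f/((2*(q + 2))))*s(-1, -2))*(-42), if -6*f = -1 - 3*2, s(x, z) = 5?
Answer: -59395/396 ≈ -149.99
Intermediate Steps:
q = 16
f = 7/6 (f = -(-1 - 3*2)/6 = -(-1 - 6)/6 = -1/6*(-7) = 7/6 ≈ 1.1667)
((-15/(-22) + f/((2*(q + 2))))*s(-1, -2))*(-42) = ((-15/(-22) + 7/(6*((2*(16 + 2)))))*5)*(-42) = ((-15*(-1/22) + 7/(6*((2*18))))*5)*(-42) = ((15/22 + (7/6)/36)*5)*(-42) = ((15/22 + (7/6)*(1/36))*5)*(-42) = ((15/22 + 7/216)*5)*(-42) = ((1697/2376)*5)*(-42) = (8485/2376)*(-42) = -59395/396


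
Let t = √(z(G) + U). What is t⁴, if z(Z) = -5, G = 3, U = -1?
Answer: 36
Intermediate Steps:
t = I*√6 (t = √(-5 - 1) = √(-6) = I*√6 ≈ 2.4495*I)
t⁴ = (I*√6)⁴ = 36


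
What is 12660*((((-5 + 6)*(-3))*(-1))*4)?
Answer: 151920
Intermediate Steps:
12660*((((-5 + 6)*(-3))*(-1))*4) = 12660*(((1*(-3))*(-1))*4) = 12660*(-3*(-1)*4) = 12660*(3*4) = 12660*12 = 151920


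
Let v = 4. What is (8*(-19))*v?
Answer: -608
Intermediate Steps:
(8*(-19))*v = (8*(-19))*4 = -152*4 = -608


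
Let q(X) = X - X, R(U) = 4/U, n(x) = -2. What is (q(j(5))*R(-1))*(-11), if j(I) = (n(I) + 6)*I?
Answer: 0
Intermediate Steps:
j(I) = 4*I (j(I) = (-2 + 6)*I = 4*I)
q(X) = 0
(q(j(5))*R(-1))*(-11) = (0*(4/(-1)))*(-11) = (0*(4*(-1)))*(-11) = (0*(-4))*(-11) = 0*(-11) = 0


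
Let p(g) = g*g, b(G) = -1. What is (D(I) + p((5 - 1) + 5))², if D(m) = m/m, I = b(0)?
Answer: 6724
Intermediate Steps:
I = -1
p(g) = g²
D(m) = 1
(D(I) + p((5 - 1) + 5))² = (1 + ((5 - 1) + 5)²)² = (1 + (4 + 5)²)² = (1 + 9²)² = (1 + 81)² = 82² = 6724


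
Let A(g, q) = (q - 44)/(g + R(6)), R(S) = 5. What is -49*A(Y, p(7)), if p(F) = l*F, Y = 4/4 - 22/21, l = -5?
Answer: 81291/104 ≈ 781.64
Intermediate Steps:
Y = -1/21 (Y = 4*(¼) - 22*1/21 = 1 - 22/21 = -1/21 ≈ -0.047619)
p(F) = -5*F
A(g, q) = (-44 + q)/(5 + g) (A(g, q) = (q - 44)/(g + 5) = (-44 + q)/(5 + g))
-49*A(Y, p(7)) = -49*(-44 - 5*7)/(5 - 1/21) = -49*(-44 - 35)/104/21 = -1029*(-79)/104 = -49*(-1659/104) = 81291/104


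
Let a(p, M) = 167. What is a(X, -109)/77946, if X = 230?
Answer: 167/77946 ≈ 0.0021425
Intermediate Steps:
a(X, -109)/77946 = 167/77946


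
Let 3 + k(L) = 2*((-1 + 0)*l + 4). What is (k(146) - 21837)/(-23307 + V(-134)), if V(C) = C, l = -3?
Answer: 21826/23441 ≈ 0.93110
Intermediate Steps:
k(L) = 11 (k(L) = -3 + 2*((-1 + 0)*(-3) + 4) = -3 + 2*(-1*(-3) + 4) = -3 + 2*(3 + 4) = -3 + 2*7 = -3 + 14 = 11)
(k(146) - 21837)/(-23307 + V(-134)) = (11 - 21837)/(-23307 - 134) = -21826/(-23441) = -21826*(-1/23441) = 21826/23441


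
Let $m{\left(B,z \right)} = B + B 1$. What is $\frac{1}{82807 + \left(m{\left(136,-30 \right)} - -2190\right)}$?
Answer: $\frac{1}{85269} \approx 1.1728 \cdot 10^{-5}$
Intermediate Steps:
$m{\left(B,z \right)} = 2 B$ ($m{\left(B,z \right)} = B + B = 2 B$)
$\frac{1}{82807 + \left(m{\left(136,-30 \right)} - -2190\right)} = \frac{1}{82807 + \left(2 \cdot 136 - -2190\right)} = \frac{1}{82807 + \left(272 + 2190\right)} = \frac{1}{82807 + 2462} = \frac{1}{85269}$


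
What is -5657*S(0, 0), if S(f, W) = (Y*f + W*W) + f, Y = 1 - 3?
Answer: 0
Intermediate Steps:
Y = -2
S(f, W) = W² - f (S(f, W) = (-2*f + W*W) + f = (-2*f + W²) + f = (W² - 2*f) + f = W² - f)
-5657*S(0, 0) = -5657*(0² - 1*0) = -5657*(0 + 0) = -5657*0 = 0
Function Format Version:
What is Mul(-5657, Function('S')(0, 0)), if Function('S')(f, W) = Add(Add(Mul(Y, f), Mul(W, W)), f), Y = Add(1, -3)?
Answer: 0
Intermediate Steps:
Y = -2
Function('S')(f, W) = Add(Pow(W, 2), Mul(-1, f)) (Function('S')(f, W) = Add(Add(Mul(-2, f), Mul(W, W)), f) = Add(Add(Mul(-2, f), Pow(W, 2)), f) = Add(Add(Pow(W, 2), Mul(-2, f)), f) = Add(Pow(W, 2), Mul(-1, f)))
Mul(-5657, Function('S')(0, 0)) = Mul(-5657, Add(Pow(0, 2), Mul(-1, 0))) = Mul(-5657, Add(0, 0)) = Mul(-5657, 0) = 0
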